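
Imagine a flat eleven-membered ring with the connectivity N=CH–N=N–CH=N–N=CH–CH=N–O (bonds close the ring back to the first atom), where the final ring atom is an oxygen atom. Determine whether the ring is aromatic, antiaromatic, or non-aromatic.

Check conjugation: every atom in a ring double bond is sp² and brings one electron to the p orbital; each sp² =N– keeps its lone pair in-plane and puts one electron into the π system; the oxygen donates one lone pair from its p orbital — every position has a p orbital, so the cyclic π system is continuous.
Adding the contributions, 5 × 2 = 10 from the double-bond units + 2 from the O atom = 12.
12 is a 4n count (n = 3), so the planar conjugated ring is antiaromatic.

Antiaromatic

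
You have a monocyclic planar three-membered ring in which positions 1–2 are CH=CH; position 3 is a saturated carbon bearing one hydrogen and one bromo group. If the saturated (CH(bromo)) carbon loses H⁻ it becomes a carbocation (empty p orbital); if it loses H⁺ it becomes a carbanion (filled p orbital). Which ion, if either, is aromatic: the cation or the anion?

Once that carbon is sp², every ring atom has a p orbital and both ions are fully conjugated.
Cation: 1 × 2 + 0 = 2 π electrons → 4(0)+2, aromatic.
Anion: 1 × 2 + 2 = 4 π electrons → 4(1), antiaromatic.

The cation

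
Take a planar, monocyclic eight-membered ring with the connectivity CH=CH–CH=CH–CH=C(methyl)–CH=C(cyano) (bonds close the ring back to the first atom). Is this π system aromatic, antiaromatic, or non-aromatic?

Every ring atom contributes a p orbital perpendicular to the ring (each doubly-bonded ring atom is sp² with one p-orbital electron), so the π system is cyclic and fully conjugated.
Counting π electrons: 4 × 2 = 8 from the 4 double-bond units.
A 4n π count (8, n = 2) in a planar conjugated ring means antiaromatic.

Antiaromatic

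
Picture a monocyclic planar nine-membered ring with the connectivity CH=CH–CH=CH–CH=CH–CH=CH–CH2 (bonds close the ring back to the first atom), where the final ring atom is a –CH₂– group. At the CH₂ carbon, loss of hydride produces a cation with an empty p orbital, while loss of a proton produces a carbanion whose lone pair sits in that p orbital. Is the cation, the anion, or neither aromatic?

The anion

In either ion the ring is fully conjugated: every atom, including the new sp² carbon, supplies a p orbital.
Cation: 4 × 2 + 0 = 8 π electrons → 4(2), antiaromatic.
Anion: 4 × 2 + 2 = 10 π electrons → 4(2)+2, aromatic.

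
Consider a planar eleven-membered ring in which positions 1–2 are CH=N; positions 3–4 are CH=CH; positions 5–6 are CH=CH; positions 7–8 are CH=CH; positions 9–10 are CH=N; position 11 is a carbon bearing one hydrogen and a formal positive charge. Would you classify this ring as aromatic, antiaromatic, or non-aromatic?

Aromatic

Check conjugation: the double-bond atoms are sp², each contributing one p electron; the doubly-bonded nitrogens are pyridine-type — their lone pairs lie in the ring plane, leaving one electron in the p orbital; the carbocation has an empty p orbital — every position has a p orbital, so the cyclic π system is continuous.
Counting π electrons: 5 × 2 = 10 from the double-bond units + 0 from the CH(+) atom = 10.
10 = 4(2) + 2, which satisfies Hückel's 4n+2 rule.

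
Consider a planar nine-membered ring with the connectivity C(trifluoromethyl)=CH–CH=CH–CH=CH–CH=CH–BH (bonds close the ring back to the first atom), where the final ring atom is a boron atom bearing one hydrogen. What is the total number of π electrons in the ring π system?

8

Every ring atom contributes a p orbital perpendicular to the ring (every atom in a ring double bond is sp² and brings one electron to the p orbital; the boron has an empty p orbital), so the π system is cyclic and fully conjugated.
Adding the contributions, 4 × 2 = 8 from the double-bond units + 0 from the BH atom = 8.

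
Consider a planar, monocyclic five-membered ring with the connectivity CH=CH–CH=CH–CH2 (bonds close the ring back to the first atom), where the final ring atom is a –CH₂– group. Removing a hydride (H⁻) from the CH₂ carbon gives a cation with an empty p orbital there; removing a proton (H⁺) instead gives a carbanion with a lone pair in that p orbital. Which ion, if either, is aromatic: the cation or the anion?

In either ion the ring is fully conjugated: every atom, including the new sp² carbon, supplies a p orbital.
Cation: 2 × 2 + 0 = 4 π electrons → 4(1), antiaromatic.
Anion: 2 × 2 + 2 = 6 π electrons → 4(1)+2, aromatic.

The anion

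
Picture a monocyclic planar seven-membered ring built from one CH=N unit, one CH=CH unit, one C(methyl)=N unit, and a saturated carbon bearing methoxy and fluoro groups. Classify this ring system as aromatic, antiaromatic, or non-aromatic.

At the C(methoxy)(fluoro) position, that saturated carbon is sp³ and has no p orbital in the ring π system; the ring's p-orbital overlap is broken there.
A ring that is not fully conjugated cannot be aromatic or antiaromatic regardless of its π-electron count.

Non-aromatic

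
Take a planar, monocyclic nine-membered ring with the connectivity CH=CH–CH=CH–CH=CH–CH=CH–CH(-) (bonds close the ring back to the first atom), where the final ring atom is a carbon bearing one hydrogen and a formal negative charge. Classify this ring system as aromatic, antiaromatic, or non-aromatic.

Aromatic

All ring atoms are sp² and supply a p orbital to the ring (the double-bond atoms are sp², each contributing one p electron; the carbanion's lone pair occupies the p orbital); the conjugation is uninterrupted.
Counting π electrons: 4 × 2 = 8 from the double-bond units + 2 from the CH(-) atom = 10.
10 = 4(2) + 2, which satisfies Hückel's 4n+2 rule.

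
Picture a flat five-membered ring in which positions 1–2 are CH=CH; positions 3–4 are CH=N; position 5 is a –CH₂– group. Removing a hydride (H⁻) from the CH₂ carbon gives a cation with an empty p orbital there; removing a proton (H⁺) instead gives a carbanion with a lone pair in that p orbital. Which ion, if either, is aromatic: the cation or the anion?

Once that carbon is sp², every ring atom has a p orbital and both ions are fully conjugated.
Cation: 2 × 2 + 0 = 4 π electrons → 4(1), antiaromatic.
Anion: 2 × 2 + 2 = 6 π electrons → 4(1)+2, aromatic.

The anion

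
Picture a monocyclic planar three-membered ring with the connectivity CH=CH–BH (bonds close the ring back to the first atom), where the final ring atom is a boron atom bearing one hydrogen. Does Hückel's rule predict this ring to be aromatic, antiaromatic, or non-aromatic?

Aromatic

Every ring atom contributes a p orbital perpendicular to the ring (the double-bond atoms are sp², each contributing one p electron; the boron has an empty p orbital), so the π system is cyclic and fully conjugated.
Counting π electrons: 1 × 2 = 2 from the double-bond unit + 0 from the BH atom = 2.
2 = 4(0) + 2, which satisfies Hückel's 4n+2 rule.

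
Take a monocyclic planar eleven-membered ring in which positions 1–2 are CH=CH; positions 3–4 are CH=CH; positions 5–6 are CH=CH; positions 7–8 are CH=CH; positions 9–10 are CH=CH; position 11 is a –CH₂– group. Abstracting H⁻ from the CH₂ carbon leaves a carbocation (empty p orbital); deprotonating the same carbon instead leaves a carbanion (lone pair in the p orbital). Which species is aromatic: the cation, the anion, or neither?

The cation

Both ions have a continuous loop of p orbitals — each ring atom is sp².
Cation: 5 × 2 + 0 = 10 π electrons → 4(2)+2, aromatic.
Anion: 5 × 2 + 2 = 12 π electrons → 4(3), antiaromatic.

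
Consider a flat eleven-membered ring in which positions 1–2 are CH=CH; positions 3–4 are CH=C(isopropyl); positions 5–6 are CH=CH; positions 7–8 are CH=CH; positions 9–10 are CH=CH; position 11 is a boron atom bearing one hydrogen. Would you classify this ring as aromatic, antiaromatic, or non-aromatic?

Every ring atom contributes a p orbital perpendicular to the ring (the double-bond atoms are sp², each contributing one p electron; the boron has an empty p orbital), so the π system is cyclic and fully conjugated.
Tallying contributions gives 5 × 2 = 10 from the double-bond units + 0 from the BH atom = 10.
That gives a 4n+2 count (10, n = 2).

Aromatic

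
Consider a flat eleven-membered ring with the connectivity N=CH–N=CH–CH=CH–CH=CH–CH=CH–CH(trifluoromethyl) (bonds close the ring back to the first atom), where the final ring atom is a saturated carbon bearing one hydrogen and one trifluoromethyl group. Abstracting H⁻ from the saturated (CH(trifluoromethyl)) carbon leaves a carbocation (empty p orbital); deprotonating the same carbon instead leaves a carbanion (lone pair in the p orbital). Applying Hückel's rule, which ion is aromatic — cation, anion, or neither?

The cation

Once that carbon is sp², every ring atom has a p orbital and both ions are fully conjugated.
Cation: 5 × 2 + 0 = 10 π electrons → 4(2)+2, aromatic.
Anion: 5 × 2 + 2 = 12 π electrons → 4(3), antiaromatic.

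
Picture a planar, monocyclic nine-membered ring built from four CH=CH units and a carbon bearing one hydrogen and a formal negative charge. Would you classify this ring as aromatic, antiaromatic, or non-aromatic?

Aromatic

All ring atoms are sp² and supply a p orbital to the ring (every atom in a ring double bond is sp² and brings one electron to the p orbital; the carbanion's lone pair occupies the p orbital); the conjugation is uninterrupted.
Tallying contributions gives 4 × 2 = 8 from the double-bond units + 2 from the CH(-) atom = 10.
Since 10 = 4·2 + 2, the ring meets the 4n+2 criterion.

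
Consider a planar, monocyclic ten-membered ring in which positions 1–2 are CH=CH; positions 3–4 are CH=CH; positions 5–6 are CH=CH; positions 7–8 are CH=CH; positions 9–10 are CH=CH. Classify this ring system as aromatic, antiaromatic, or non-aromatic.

Aromatic

Check conjugation: the double-bond atoms are sp², each contributing one p electron — every position has a p orbital, so the cyclic π system is continuous.
Counting π electrons: 5 × 2 = 10 from the 5 double-bond units.
Since 10 = 4·2 + 2, the ring meets the 4n+2 criterion.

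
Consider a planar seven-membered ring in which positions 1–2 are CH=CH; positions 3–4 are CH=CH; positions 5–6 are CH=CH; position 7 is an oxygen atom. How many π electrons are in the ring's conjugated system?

All ring atoms are sp² and supply a p orbital to the ring (every atom in a ring double bond is sp² and brings one electron to the p orbital; the oxygen donates one lone pair from its p orbital); the conjugation is uninterrupted.
Tallying contributions gives 3 × 2 = 6 from the double-bond units + 2 from the O atom = 8.

8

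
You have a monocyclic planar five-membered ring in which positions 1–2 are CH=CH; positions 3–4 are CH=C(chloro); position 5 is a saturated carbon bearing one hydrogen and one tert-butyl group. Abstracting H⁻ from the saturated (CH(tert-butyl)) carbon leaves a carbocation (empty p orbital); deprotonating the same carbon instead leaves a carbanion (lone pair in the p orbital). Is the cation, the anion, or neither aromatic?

Once that carbon is sp², every ring atom has a p orbital and both ions are fully conjugated.
Cation: 2 × 2 + 0 = 4 π electrons → 4(1), antiaromatic.
Anion: 2 × 2 + 2 = 6 π electrons → 4(1)+2, aromatic.

The anion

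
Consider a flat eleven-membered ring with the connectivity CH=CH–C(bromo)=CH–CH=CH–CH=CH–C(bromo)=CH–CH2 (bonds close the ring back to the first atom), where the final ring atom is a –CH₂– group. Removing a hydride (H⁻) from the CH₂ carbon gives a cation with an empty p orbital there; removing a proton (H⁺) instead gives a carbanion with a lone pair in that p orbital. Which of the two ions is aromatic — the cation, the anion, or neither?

Both ions have a continuous loop of p orbitals — each ring atom is sp².
Cation: 5 × 2 + 0 = 10 π electrons → 4(2)+2, aromatic.
Anion: 5 × 2 + 2 = 12 π electrons → 4(3), antiaromatic.

The cation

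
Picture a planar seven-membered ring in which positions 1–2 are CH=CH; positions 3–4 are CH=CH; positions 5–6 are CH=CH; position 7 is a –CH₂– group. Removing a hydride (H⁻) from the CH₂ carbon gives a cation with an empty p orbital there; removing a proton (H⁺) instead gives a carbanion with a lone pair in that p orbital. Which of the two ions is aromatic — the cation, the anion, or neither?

Once that carbon is sp², every ring atom has a p orbital and both ions are fully conjugated.
Cation: 3 × 2 + 0 = 6 π electrons → 4(1)+2, aromatic.
Anion: 3 × 2 + 2 = 8 π electrons → 4(2), antiaromatic.

The cation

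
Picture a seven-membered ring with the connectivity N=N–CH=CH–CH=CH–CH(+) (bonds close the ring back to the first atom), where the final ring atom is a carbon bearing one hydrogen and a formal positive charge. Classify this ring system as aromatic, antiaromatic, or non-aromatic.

Aromatic

Check conjugation: the double-bond atoms are sp², each contributing one p electron; the doubly-bonded nitrogens are pyridine-type — their lone pairs lie in the ring plane, leaving one electron in the p orbital; the carbocation has an empty p orbital — every position has a p orbital, so the cyclic π system is continuous.
Adding the contributions, 3 × 2 = 6 from the double-bond units + 0 from the CH(+) atom = 6.
With 6 π electrons (n = 1), the Hückel 4n+2 condition holds.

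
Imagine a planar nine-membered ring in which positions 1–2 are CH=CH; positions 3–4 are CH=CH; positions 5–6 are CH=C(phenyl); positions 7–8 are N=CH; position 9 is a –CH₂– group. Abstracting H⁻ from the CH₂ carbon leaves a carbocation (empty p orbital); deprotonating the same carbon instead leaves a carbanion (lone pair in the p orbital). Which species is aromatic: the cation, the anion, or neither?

Both ions have a continuous loop of p orbitals — each ring atom is sp².
Cation: 4 × 2 + 0 = 8 π electrons → 4(2), antiaromatic.
Anion: 4 × 2 + 2 = 10 π electrons → 4(2)+2, aromatic.

The anion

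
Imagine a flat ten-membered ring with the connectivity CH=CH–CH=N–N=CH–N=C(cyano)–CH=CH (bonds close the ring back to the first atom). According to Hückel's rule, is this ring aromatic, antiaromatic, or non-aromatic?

Aromatic

All ring atoms are sp² and supply a p orbital to the ring (every atom in a ring double bond is sp² and brings one electron to the p orbital; each =N– nitrogen is pyridine-type (lone pair in the sp² plane, one electron in the p orbital)); the conjugation is uninterrupted.
Adding the contributions, 5 × 2 = 10 from the 5 double-bond units.
With 10 π electrons (n = 2), the Hückel 4n+2 condition holds.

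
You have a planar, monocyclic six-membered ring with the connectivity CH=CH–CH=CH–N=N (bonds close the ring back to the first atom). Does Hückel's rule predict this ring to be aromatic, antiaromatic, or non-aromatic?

Aromatic

All ring atoms are sp² and supply a p orbital to the ring (each doubly-bonded ring atom is sp² with one p-orbital electron; each sp² =N– keeps its lone pair in-plane and puts one electron into the π system); the conjugation is uninterrupted.
Counting π electrons: 3 × 2 = 6 from the 3 double-bond units.
6 = 4(1) + 2, which satisfies Hückel's 4n+2 rule.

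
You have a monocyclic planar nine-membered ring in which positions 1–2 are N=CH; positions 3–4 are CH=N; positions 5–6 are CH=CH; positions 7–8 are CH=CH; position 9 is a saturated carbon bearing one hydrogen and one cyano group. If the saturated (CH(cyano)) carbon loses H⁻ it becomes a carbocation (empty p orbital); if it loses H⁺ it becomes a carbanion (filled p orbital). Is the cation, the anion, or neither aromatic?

The anion

In both ions every ring atom is sp² and contributes a p orbital, so both rings are fully conjugated.
Cation: 4 × 2 + 0 = 8 π electrons → 4(2), antiaromatic.
Anion: 4 × 2 + 2 = 10 π electrons → 4(2)+2, aromatic.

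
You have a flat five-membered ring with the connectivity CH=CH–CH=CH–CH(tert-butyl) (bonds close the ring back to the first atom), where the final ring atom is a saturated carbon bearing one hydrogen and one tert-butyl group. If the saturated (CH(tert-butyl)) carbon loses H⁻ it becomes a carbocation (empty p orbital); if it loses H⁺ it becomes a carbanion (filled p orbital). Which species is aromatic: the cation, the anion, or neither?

The anion

In either ion the ring is fully conjugated: every atom, including the new sp² carbon, supplies a p orbital.
Cation: 2 × 2 + 0 = 4 π electrons → 4(1), antiaromatic.
Anion: 2 × 2 + 2 = 6 π electrons → 4(1)+2, aromatic.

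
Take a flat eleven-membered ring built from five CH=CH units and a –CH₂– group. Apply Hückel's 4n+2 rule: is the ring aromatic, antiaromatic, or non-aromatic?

Non-aromatic

At the CH2 position, the tetrahedral CH₂ carbon is sp³ and has no p orbital in the ring π system; the ring's p-orbital overlap is broken there.
Without a continuous loop of overlapping p orbitals the Hückel electron count never comes into play.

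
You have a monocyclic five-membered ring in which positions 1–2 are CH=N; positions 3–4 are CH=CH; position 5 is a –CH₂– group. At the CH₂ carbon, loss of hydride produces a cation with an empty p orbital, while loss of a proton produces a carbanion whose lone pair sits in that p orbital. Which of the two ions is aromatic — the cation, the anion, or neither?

The anion

In both ions every ring atom is sp² and contributes a p orbital, so both rings are fully conjugated.
Cation: 2 × 2 + 0 = 4 π electrons → 4(1), antiaromatic.
Anion: 2 × 2 + 2 = 6 π electrons → 4(1)+2, aromatic.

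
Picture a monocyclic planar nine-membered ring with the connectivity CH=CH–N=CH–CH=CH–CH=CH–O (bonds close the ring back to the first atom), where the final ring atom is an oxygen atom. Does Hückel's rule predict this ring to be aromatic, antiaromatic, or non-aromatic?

Check conjugation: every atom in a ring double bond is sp² and brings one electron to the p orbital; the doubly-bonded nitrogens are pyridine-type — their lone pairs lie in the ring plane, leaving one electron in the p orbital; the oxygen donates one lone pair from its p orbital — every position has a p orbital, so the cyclic π system is continuous.
Adding the contributions, 4 × 2 = 8 from the double-bond units + 2 from the O atom = 10.
With 10 π electrons (n = 2), the Hückel 4n+2 condition holds.

Aromatic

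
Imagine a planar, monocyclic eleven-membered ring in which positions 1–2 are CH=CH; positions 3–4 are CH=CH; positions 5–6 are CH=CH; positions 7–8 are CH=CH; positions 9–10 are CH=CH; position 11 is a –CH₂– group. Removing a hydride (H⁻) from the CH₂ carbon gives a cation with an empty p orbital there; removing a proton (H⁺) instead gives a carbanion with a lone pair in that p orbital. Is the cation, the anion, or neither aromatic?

The cation

In either ion the ring is fully conjugated: every atom, including the new sp² carbon, supplies a p orbital.
Cation: 5 × 2 + 0 = 10 π electrons → 4(2)+2, aromatic.
Anion: 5 × 2 + 2 = 12 π electrons → 4(3), antiaromatic.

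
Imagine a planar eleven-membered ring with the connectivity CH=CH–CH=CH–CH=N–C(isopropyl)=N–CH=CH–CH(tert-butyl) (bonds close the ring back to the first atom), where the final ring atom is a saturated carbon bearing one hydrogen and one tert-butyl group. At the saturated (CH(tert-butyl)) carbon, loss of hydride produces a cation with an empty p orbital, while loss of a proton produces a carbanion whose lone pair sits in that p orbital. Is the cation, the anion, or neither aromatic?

Both ions have a continuous loop of p orbitals — each ring atom is sp².
Cation: 5 × 2 + 0 = 10 π electrons → 4(2)+2, aromatic.
Anion: 5 × 2 + 2 = 12 π electrons → 4(3), antiaromatic.

The cation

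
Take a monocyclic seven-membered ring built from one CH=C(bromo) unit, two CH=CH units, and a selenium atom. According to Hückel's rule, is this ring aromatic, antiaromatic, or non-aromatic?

The p orbitals form a continuous loop: each doubly-bonded ring atom is sp² with one p-orbital electron; the selenium donates one lone pair from its p orbital. The ring is fully conjugated.
π-electron count: 3 × 2 = 6 from the double-bond units + 2 from the Se atom = 8.
With 8 = 4·2 π electrons, Hückel's rule classifies the planar ring as antiaromatic.

Antiaromatic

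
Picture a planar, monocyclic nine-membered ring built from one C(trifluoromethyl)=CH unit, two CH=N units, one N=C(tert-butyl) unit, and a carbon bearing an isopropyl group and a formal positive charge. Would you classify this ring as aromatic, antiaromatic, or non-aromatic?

All ring atoms are sp² and supply a p orbital to the ring (each doubly-bonded ring atom is sp² with one p-orbital electron; the doubly-bonded nitrogens are pyridine-type — their lone pairs lie in the ring plane, leaving one electron in the p orbital; the carbocation has an empty p orbital); the conjugation is uninterrupted.
Adding the contributions, 4 × 2 = 8 from the double-bond units + 0 from the C(isopropyl)(+) atom = 8.
8 is a 4n count (n = 2), so the planar conjugated ring is antiaromatic.

Antiaromatic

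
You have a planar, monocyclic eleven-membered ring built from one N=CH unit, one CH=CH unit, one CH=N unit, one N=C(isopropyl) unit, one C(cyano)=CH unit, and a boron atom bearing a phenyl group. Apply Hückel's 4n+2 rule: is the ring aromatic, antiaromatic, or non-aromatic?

Aromatic

Check conjugation: every atom in a ring double bond is sp² and brings one electron to the p orbital; the doubly-bonded nitrogens are pyridine-type — their lone pairs lie in the ring plane, leaving one electron in the p orbital; the boron has an empty p orbital — every position has a p orbital, so the cyclic π system is continuous.
Tallying contributions gives 5 × 2 = 10 from the double-bond units + 0 from the B(phenyl) atom = 10.
That gives a 4n+2 count (10, n = 2).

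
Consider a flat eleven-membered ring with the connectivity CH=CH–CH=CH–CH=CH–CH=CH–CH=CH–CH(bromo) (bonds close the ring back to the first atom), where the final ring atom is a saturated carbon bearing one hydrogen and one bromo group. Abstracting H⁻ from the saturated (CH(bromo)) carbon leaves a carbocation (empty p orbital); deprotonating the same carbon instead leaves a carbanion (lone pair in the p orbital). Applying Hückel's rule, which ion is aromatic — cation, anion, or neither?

Both ions have a continuous loop of p orbitals — each ring atom is sp².
Cation: 5 × 2 + 0 = 10 π electrons → 4(2)+2, aromatic.
Anion: 5 × 2 + 2 = 12 π electrons → 4(3), antiaromatic.

The cation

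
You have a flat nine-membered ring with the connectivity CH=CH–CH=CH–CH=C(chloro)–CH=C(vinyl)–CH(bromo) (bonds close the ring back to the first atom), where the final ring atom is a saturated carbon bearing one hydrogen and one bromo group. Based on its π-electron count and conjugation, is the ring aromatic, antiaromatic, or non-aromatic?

At the CH(bromo) position, that saturated carbon is sp³ and has no p orbital in the ring π system; the ring's p-orbital overlap is broken there.
Broken conjugation rules out both aromaticity and antiaromaticity.

Non-aromatic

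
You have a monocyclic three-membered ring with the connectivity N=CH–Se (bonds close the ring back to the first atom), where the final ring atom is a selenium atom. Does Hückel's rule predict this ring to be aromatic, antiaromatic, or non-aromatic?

Antiaromatic

The p orbitals form a continuous loop: each doubly-bonded ring atom is sp² with one p-orbital electron; each =N– nitrogen is pyridine-type (lone pair in the sp² plane, one electron in the p orbital); the selenium donates one lone pair from its p orbital. The ring is fully conjugated.
Counting π electrons: 1 × 2 = 2 from the double-bond unit + 2 from the Se atom = 4.
4 is a 4n count (n = 1), so the planar conjugated ring is antiaromatic.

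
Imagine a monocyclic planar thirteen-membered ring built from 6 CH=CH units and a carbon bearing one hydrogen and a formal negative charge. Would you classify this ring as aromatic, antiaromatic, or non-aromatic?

Aromatic

Every ring atom contributes a p orbital perpendicular to the ring (every atom in a ring double bond is sp² and brings one electron to the p orbital; the carbanion's lone pair occupies the p orbital), so the π system is cyclic and fully conjugated.
Counting π electrons: 6 × 2 = 12 from the double-bond units + 2 from the CH(-) atom = 14.
Since 14 = 4·3 + 2, the ring meets the 4n+2 criterion.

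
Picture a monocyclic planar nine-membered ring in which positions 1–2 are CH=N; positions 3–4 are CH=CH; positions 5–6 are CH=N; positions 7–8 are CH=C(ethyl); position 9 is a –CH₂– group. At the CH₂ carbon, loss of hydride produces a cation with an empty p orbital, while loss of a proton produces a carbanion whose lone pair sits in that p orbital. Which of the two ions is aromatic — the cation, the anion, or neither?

The anion

Both ions have a continuous loop of p orbitals — each ring atom is sp².
Cation: 4 × 2 + 0 = 8 π electrons → 4(2), antiaromatic.
Anion: 4 × 2 + 2 = 10 π electrons → 4(2)+2, aromatic.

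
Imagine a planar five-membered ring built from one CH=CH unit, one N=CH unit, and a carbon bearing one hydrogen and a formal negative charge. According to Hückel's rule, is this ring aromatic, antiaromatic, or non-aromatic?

Aromatic

The p orbitals form a continuous loop: the double-bond atoms are sp², each contributing one p electron; each sp² =N– keeps its lone pair in-plane and puts one electron into the π system; the carbanion's lone pair occupies the p orbital. The ring is fully conjugated.
Adding the contributions, 2 × 2 = 4 from the double-bond units + 2 from the CH(-) atom = 6.
With 6 π electrons (n = 1), the Hückel 4n+2 condition holds.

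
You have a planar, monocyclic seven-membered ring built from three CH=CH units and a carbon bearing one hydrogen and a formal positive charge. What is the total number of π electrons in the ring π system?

6

Every ring atom contributes a p orbital perpendicular to the ring (each doubly-bonded ring atom is sp² with one p-orbital electron; the carbocation has an empty p orbital), so the π system is cyclic and fully conjugated.
π-electron count: 3 × 2 = 6 from the double-bond units + 0 from the CH(+) atom = 6.
(The species described is the tropylium cation.)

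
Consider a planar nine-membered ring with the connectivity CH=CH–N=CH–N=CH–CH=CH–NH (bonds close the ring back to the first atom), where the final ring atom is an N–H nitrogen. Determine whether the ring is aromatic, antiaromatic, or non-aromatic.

Check conjugation: every atom in a ring double bond is sp² and brings one electron to the p orbital; the doubly-bonded nitrogens are pyridine-type — their lone pairs lie in the ring plane, leaving one electron in the p orbital; the pyrrole-type nitrogen donates its lone pair from the p orbital — every position has a p orbital, so the cyclic π system is continuous.
π-electron count: 4 × 2 = 8 from the double-bond units + 2 from the NH atom = 10.
10 = 4(2) + 2, which satisfies Hückel's 4n+2 rule.

Aromatic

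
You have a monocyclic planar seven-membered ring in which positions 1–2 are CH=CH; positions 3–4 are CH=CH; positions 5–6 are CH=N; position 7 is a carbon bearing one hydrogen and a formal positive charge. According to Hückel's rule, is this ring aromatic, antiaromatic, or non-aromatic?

Check conjugation: each doubly-bonded ring atom is sp² with one p-orbital electron; each sp² =N– keeps its lone pair in-plane and puts one electron into the π system; the carbocation has an empty p orbital — every position has a p orbital, so the cyclic π system is continuous.
Tallying contributions gives 3 × 2 = 6 from the double-bond units + 0 from the CH(+) atom = 6.
Since 6 = 4·1 + 2, the ring meets the 4n+2 criterion.

Aromatic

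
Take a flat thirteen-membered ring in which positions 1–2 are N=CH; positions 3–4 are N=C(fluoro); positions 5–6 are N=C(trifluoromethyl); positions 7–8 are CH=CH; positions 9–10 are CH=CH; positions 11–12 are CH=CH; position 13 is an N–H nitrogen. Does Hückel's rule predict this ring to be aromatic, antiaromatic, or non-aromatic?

Aromatic

Every ring atom contributes a p orbital perpendicular to the ring (every atom in a ring double bond is sp² and brings one electron to the p orbital; each sp² =N– keeps its lone pair in-plane and puts one electron into the π system; the pyrrole-type nitrogen donates its lone pair from the p orbital), so the π system is cyclic and fully conjugated.
π-electron count: 6 × 2 = 12 from the double-bond units + 2 from the NH atom = 14.
Since 14 = 4·3 + 2, the ring meets the 4n+2 criterion.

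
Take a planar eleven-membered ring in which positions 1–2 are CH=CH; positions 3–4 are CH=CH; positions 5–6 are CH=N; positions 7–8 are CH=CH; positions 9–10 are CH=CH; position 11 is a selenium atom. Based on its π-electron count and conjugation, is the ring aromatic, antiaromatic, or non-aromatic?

Check conjugation: each doubly-bonded ring atom is sp² with one p-orbital electron; each sp² =N– keeps its lone pair in-plane and puts one electron into the π system; the selenium donates one lone pair from its p orbital — every position has a p orbital, so the cyclic π system is continuous.
Tallying contributions gives 5 × 2 = 10 from the double-bond units + 2 from the Se atom = 12.
A 4n π count (12, n = 3) in a planar conjugated ring means antiaromatic.

Antiaromatic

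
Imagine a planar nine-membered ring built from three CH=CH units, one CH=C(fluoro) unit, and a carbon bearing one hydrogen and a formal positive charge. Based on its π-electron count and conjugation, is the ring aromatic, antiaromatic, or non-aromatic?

The p orbitals form a continuous loop: the double-bond atoms are sp², each contributing one p electron; the carbocation has an empty p orbital. The ring is fully conjugated.
π-electron count: 4 × 2 = 8 from the double-bond units + 0 from the CH(+) atom = 8.
A 4n π count (8, n = 2) in a planar conjugated ring means antiaromatic.

Antiaromatic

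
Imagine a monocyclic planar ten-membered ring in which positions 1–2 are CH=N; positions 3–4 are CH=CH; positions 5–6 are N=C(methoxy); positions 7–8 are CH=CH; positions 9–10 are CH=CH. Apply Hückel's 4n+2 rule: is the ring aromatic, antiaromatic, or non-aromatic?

Check conjugation: the double-bond atoms are sp², each contributing one p electron; each sp² =N– keeps its lone pair in-plane and puts one electron into the π system — every position has a p orbital, so the cyclic π system is continuous.
Adding the contributions, 5 × 2 = 10 from the 5 double-bond units.
That gives a 4n+2 count (10, n = 2).

Aromatic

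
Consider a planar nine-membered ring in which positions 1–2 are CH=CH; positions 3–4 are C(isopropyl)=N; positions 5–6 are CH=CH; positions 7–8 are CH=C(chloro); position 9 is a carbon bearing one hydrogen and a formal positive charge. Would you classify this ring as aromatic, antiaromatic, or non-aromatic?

Antiaromatic

All ring atoms are sp² and supply a p orbital to the ring (each doubly-bonded ring atom is sp² with one p-orbital electron; each =N– nitrogen is pyridine-type (lone pair in the sp² plane, one electron in the p orbital); the carbocation has an empty p orbital); the conjugation is uninterrupted.
Tallying contributions gives 4 × 2 = 8 from the double-bond units + 0 from the CH(+) atom = 8.
8 is a 4n count (n = 2), so the planar conjugated ring is antiaromatic.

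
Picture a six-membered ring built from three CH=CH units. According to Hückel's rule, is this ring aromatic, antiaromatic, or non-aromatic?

Aromatic

All ring atoms are sp² and supply a p orbital to the ring (the double-bond atoms are sp², each contributing one p electron); the conjugation is uninterrupted.
Adding the contributions, 3 × 2 = 6 from the 3 double-bond units.
That gives a 4n+2 count (6, n = 1).
This is benzene.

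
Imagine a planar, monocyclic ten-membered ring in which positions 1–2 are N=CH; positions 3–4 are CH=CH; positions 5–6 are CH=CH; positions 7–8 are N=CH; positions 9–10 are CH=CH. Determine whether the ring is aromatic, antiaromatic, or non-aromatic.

Check conjugation: each doubly-bonded ring atom is sp² with one p-orbital electron; each =N– nitrogen is pyridine-type (lone pair in the sp² plane, one electron in the p orbital) — every position has a p orbital, so the cyclic π system is continuous.
π-electron count: 5 × 2 = 10 from the 5 double-bond units.
That gives a 4n+2 count (10, n = 2).

Aromatic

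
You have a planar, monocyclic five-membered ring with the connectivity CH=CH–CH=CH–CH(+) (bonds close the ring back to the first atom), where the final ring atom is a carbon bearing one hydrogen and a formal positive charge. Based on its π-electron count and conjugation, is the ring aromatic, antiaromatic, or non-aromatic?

Check conjugation: each doubly-bonded ring atom is sp² with one p-orbital electron; the carbocation has an empty p orbital — every position has a p orbital, so the cyclic π system is continuous.
Adding the contributions, 2 × 2 = 4 from the double-bond units + 0 from the CH(+) atom = 4.
4 = 4(1); a planar, fully conjugated 4n system is antiaromatic.
This is the cyclopentadienyl cation.

Antiaromatic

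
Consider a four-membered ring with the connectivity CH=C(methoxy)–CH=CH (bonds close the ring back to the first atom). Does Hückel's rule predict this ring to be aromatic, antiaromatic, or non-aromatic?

Antiaromatic

Every ring atom contributes a p orbital perpendicular to the ring (each doubly-bonded ring atom is sp² with one p-orbital electron), so the π system is cyclic and fully conjugated.
Tallying contributions gives 2 × 2 = 4 from the 2 double-bond units.
4 is a 4n count (n = 1), so the planar conjugated ring is antiaromatic.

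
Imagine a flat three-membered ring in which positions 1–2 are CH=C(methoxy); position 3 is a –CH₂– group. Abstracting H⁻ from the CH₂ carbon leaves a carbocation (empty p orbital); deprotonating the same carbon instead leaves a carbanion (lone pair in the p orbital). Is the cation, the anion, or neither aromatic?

The cation

Once that carbon is sp², every ring atom has a p orbital and both ions are fully conjugated.
Cation: 1 × 2 + 0 = 2 π electrons → 4(0)+2, aromatic.
Anion: 1 × 2 + 2 = 4 π electrons → 4(1), antiaromatic.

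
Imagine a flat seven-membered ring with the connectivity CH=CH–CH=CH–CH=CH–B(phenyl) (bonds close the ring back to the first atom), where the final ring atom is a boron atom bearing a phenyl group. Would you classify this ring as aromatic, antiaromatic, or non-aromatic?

Check conjugation: every atom in a ring double bond is sp² and brings one electron to the p orbital; the boron has an empty p orbital — every position has a p orbital, so the cyclic π system is continuous.
Counting π electrons: 3 × 2 = 6 from the double-bond units + 0 from the B(phenyl) atom = 6.
That gives a 4n+2 count (6, n = 1).

Aromatic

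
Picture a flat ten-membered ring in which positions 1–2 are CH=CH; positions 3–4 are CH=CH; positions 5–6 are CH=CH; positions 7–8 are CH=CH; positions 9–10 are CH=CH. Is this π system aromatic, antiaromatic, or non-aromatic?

Aromatic

All ring atoms are sp² and supply a p orbital to the ring (every atom in a ring double bond is sp² and brings one electron to the p orbital); the conjugation is uninterrupted.
Adding the contributions, 5 × 2 = 10 from the 5 double-bond units.
10 = 4(2) + 2, which satisfies Hückel's 4n+2 rule.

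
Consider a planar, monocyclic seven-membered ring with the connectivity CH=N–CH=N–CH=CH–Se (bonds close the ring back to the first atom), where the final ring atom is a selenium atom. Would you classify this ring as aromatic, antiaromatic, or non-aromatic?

Antiaromatic

Every ring atom contributes a p orbital perpendicular to the ring (each doubly-bonded ring atom is sp² with one p-orbital electron; the doubly-bonded nitrogens are pyridine-type — their lone pairs lie in the ring plane, leaving one electron in the p orbital; the selenium donates one lone pair from its p orbital), so the π system is cyclic and fully conjugated.
Tallying contributions gives 3 × 2 = 6 from the double-bond units + 2 from the Se atom = 8.
8 = 4(2); a planar, fully conjugated 4n system is antiaromatic.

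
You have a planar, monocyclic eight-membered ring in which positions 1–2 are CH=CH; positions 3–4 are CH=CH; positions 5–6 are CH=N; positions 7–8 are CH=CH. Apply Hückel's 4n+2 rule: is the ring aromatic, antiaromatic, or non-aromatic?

The p orbitals form a continuous loop: the double-bond atoms are sp², each contributing one p electron; the doubly-bonded nitrogens are pyridine-type — their lone pairs lie in the ring plane, leaving one electron in the p orbital. The ring is fully conjugated.
π-electron count: 4 × 2 = 8 from the 4 double-bond units.
8 is a 4n count (n = 2), so the planar conjugated ring is antiaromatic.

Antiaromatic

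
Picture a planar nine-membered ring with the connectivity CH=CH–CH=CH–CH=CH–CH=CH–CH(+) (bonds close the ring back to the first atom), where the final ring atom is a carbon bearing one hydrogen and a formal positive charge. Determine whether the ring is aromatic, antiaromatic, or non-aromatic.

Antiaromatic

Every ring atom contributes a p orbital perpendicular to the ring (every atom in a ring double bond is sp² and brings one electron to the p orbital; the carbocation has an empty p orbital), so the π system is cyclic and fully conjugated.
Counting π electrons: 4 × 2 = 8 from the double-bond units + 0 from the CH(+) atom = 8.
With 8 = 4·2 π electrons, Hückel's rule classifies the planar ring as antiaromatic.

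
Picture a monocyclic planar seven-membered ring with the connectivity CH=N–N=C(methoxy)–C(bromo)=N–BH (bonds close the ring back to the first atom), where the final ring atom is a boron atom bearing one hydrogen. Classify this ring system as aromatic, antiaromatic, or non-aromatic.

Aromatic

All ring atoms are sp² and supply a p orbital to the ring (each doubly-bonded ring atom is sp² with one p-orbital electron; the doubly-bonded nitrogens are pyridine-type — their lone pairs lie in the ring plane, leaving one electron in the p orbital; the boron has an empty p orbital); the conjugation is uninterrupted.
π-electron count: 3 × 2 = 6 from the double-bond units + 0 from the BH atom = 6.
6 = 4(1) + 2, which satisfies Hückel's 4n+2 rule.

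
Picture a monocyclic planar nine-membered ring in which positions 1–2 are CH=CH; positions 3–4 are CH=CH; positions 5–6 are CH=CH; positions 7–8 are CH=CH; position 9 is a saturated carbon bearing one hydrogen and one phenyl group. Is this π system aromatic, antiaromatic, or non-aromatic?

At the CH(phenyl) position, that saturated carbon is sp³ and has no p orbital in the ring π system; the ring's p-orbital overlap is broken there.
A ring that is not fully conjugated cannot be aromatic or antiaromatic regardless of its π-electron count.

Non-aromatic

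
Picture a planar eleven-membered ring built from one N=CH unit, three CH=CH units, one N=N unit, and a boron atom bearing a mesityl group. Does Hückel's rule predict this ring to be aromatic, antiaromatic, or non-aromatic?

The p orbitals form a continuous loop: every atom in a ring double bond is sp² and brings one electron to the p orbital; each =N– nitrogen is pyridine-type (lone pair in the sp² plane, one electron in the p orbital); the boron has an empty p orbital. The ring is fully conjugated.
Tallying contributions gives 5 × 2 = 10 from the double-bond units + 0 from the B(mesityl) atom = 10.
10 = 4(2) + 2, which satisfies Hückel's 4n+2 rule.

Aromatic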